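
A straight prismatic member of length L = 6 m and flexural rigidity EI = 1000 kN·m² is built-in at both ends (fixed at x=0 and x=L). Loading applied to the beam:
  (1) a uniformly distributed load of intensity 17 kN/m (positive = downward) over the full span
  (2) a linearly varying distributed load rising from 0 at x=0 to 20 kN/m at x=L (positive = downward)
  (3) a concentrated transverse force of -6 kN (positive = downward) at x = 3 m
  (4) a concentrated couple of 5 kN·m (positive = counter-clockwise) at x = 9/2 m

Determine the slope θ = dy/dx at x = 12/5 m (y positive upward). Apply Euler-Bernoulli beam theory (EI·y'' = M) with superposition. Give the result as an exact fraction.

Load 1 — uniform load w=17 kN/m over full span:
  θ_1 = -wx(L-x)(L-2x)/(12EI) = -17·(12/5)·(6-(12/5))·(6-2·(12/5))/(12·1000) = -459/31250 rad
Load 2 — triangular load w₀=20 kN/m (0→w₀ over full span):
  θ_2 = -w₀(2x(L-x)(L-2x)(x+2L)+x²(L-x)²)/(120LEI) = -20·(2·(12/5)·(6-(12/5))·(6-2·(12/5))·((12/5)+2·6)+(12/5)²·(6-(12/5))²)/(120·6·1000) = -162/15625 rad
Load 3 — point force P=-6 kN at a=3 m (b=L-a=3):
  θ_3 = -Pb²x(2aL-(3a+b)x)/(2L³EI)  [x≤a] = -(-6)·3²·(12/5)·(2·3·6-(3·3+3)·(12/5))/(2·6³·1000) = 27/12500 rad
Load 4 — applied couple M₀=5 kN·m at a=9/2 m (b=L-a=3/2):
  θ_4 = (R_Ax²/2 - M_Ax)/EI  [x≤a] with R_A=15/16, M_A=25/16 = ((15/16)·(12/5)²/2 - (25/16)·(12/5))/1000 = -21/20000 rad
Superposition: θ = Σ θ_i = -11973/500000 rad ≈ -0.023946 rad

θ(12/5) = -11973/500000 rad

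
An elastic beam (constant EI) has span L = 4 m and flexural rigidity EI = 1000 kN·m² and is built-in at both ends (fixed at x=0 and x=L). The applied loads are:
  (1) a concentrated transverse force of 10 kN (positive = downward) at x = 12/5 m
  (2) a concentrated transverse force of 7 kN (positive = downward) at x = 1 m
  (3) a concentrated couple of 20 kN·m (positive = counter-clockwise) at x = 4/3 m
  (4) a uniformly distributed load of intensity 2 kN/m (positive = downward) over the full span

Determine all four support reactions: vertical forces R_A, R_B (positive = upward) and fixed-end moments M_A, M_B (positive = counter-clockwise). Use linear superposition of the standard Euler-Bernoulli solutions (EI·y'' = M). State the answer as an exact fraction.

Load 1 — point force P=10 kN at a=12/5 m (b=L-a=8/5):
  R_A = Pb²(3a+b)/L³ = 10·(8/5)²·(3·(12/5)+(8/5))/4³ = 88/25 kN
  M_A = Pab²/L² = 10·(12/5)·(8/5)²/4² = 96/25 kN·m
  R_B = Pa²(a+3b)/L³ = 10·(12/5)²·((12/5)+3·(8/5))/4³ = 162/25 kN
  M_B = -Pa²b/L² = -10·(12/5)²·(8/5)/4² = -144/25 kN·m
Load 2 — point force P=7 kN at a=1 m (b=L-a=3):
  R_A = Pb²(3a+b)/L³ = 7·3²·(3·1+3)/4³ = 189/32 kN
  M_A = Pab²/L² = 7·1·3²/4² = 63/16 kN·m
  R_B = Pa²(a+3b)/L³ = 7·1²·(1+3·3)/4³ = 35/32 kN
  M_B = -Pa²b/L² = -7·1²·3/4² = -21/16 kN·m
Load 3 — applied couple M₀=20 kN·m at a=4/3 m (b=L-a=8/3):
  R_A = 6M₀ab/L³ = 6·20·(4/3)·(8/3)/4³ = 20/3 kN
  M_A = M₀b(2a-b)/L² = 20·(8/3)·(2·(4/3)-(8/3))/4² = 0 kN·m
  R_B = -6M₀ab/L³ = -6·20·(4/3)·(8/3)/4³ = -20/3 kN
  M_B = M₀a(2b-a)/L² = 20·(4/3)·(2·(8/3)-(4/3))/4² = 20/3 kN·m
Load 4 — uniform load w=2 kN/m over full span:
  R_A = wL/2 = 2·4/2 = 4 kN
  M_A = wL²/12 = 2·4²/12 = 8/3 kN·m
  R_B = wL/2 = 2·4/2 = 4 kN
  M_B = -wL²/12 = -2·4²/12 = -8/3 kN·m
Superposition: R_A = 48223/2400 kN, M_A = 12533/1200 kN·m, R_B = 11777/2400 kN, M_B = -1229/400 kN·m

R_A = 48223/2400 kN, M_A = 12533/1200 kN·m, R_B = 11777/2400 kN, M_B = -1229/400 kN·m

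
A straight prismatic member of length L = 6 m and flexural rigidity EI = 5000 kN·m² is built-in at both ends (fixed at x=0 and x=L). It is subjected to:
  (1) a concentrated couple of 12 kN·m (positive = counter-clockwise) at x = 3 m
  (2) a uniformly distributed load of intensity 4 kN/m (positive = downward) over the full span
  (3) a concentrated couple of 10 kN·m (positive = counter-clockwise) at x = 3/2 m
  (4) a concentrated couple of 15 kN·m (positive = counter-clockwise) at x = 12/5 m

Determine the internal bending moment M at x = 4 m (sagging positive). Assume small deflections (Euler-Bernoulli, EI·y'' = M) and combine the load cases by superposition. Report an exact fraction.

M(4) = -81/40 kN·m

Load 1 — applied couple M₀=12 kN·m at a=3 m (b=L-a=3):
  M_1 = R_Ax - M_A - M₀  [x>a] with R_A=3, M_A=3 = 3·4 - 3 - 12 = -3 kN·m
Load 2 — uniform load w=4 kN/m over full span:
  M_2 = wLx/2 - wL²/12 - wx²/2 = 4·6·4/2 - 4·6²/12 - 4·4²/2 = 4 kN·m
Load 3 — applied couple M₀=10 kN·m at a=3/2 m (b=L-a=9/2):
  M_3 = R_Ax - M_A - M₀  [x>a] with R_A=15/8, M_A=-15/8 = (15/8)·4 - (-15/8) - 10 = -5/8 kN·m
Load 4 — applied couple M₀=15 kN·m at a=12/5 m (b=L-a=18/5):
  M_4 = R_Ax - M_A - M₀  [x>a] with R_A=18/5, M_A=9/5 = (18/5)·4 - (9/5) - 15 = -12/5 kN·m
Superposition: M = Σ M_i = -81/40 kN·m ≈ -2.025000 kN·m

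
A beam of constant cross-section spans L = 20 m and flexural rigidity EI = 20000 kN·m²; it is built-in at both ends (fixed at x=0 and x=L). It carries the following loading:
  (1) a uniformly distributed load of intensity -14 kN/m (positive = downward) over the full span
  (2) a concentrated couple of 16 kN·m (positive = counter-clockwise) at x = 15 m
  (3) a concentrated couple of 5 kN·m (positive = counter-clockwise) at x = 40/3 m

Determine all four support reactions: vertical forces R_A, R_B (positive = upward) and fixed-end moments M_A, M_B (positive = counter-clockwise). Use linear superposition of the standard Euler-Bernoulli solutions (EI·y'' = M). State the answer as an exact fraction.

R_A = -4163/30 kN, M_A = -460 kN·m, R_B = -4237/30 kN, M_B = 1391/3 kN·m

Load 1 — uniform load w=-14 kN/m over full span:
  R_A = wL/2 = (-14)·20/2 = -140 kN
  M_A = wL²/12 = (-14)·20²/12 = -1400/3 kN·m
  R_B = wL/2 = (-14)·20/2 = -140 kN
  M_B = -wL²/12 = -(-14)·20²/12 = 1400/3 kN·m
Load 2 — applied couple M₀=16 kN·m at a=15 m (b=L-a=5):
  R_A = 6M₀ab/L³ = 6·16·15·5/20³ = 9/10 kN
  M_A = M₀b(2a-b)/L² = 16·5·(2·15-5)/20² = 5 kN·m
  R_B = -6M₀ab/L³ = -6·16·15·5/20³ = -9/10 kN
  M_B = M₀a(2b-a)/L² = 16·15·(2·5-15)/20² = -3 kN·m
Load 3 — applied couple M₀=5 kN·m at a=40/3 m (b=L-a=20/3):
  R_A = 6M₀ab/L³ = 6·5·(40/3)·(20/3)/20³ = 1/3 kN
  M_A = M₀b(2a-b)/L² = 5·(20/3)·(2·(40/3)-(20/3))/20² = 5/3 kN·m
  R_B = -6M₀ab/L³ = -6·5·(40/3)·(20/3)/20³ = -1/3 kN
  M_B = M₀a(2b-a)/L² = 5·(40/3)·(2·(20/3)-(40/3))/20² = 0 kN·m
Superposition: R_A = -4163/30 kN, M_A = -460 kN·m, R_B = -4237/30 kN, M_B = 1391/3 kN·m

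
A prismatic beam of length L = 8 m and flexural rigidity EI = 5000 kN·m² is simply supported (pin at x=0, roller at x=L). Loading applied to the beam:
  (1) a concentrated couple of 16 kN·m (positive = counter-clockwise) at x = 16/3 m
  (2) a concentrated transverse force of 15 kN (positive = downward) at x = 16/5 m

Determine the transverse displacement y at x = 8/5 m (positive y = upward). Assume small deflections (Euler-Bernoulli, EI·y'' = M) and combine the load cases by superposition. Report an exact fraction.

Load 1 — applied couple M₀=16 kN·m at a=16/3 m (b=L-a=8/3):
  y_1 = (M₀x³/(6L)+C₁x)/EI  [x≤a] with C₁=M₀(3b²-L²)/(6L)=-128/9 = (16·(8/5)³/(6·8)+(-128/9)·(8/5))/5000 = -3008/703125 m
Load 2 — point force P=15 kN at a=16/5 m (b=L-a=24/5):
  y_2 = -Pbx(L²-b²-x²)/(6LEI)  [x≤a] = -15·(24/5)·(8/5)·(8²-(24/5)²-(8/5)²)/(6·8·5000) = -288/15625 m
Superposition: y = Σ y_i = -15968/703125 m ≈ -0.022710 m

y(8/5) = -15968/703125 m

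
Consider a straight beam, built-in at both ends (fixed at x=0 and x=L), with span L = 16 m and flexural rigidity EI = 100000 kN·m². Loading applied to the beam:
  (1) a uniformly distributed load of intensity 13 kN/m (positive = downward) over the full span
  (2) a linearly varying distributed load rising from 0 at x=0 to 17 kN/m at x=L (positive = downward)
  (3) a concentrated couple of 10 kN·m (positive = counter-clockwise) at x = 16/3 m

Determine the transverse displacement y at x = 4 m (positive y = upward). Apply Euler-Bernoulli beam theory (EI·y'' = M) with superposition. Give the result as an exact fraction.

y(4) = -11101/562500 m

Load 1 — uniform load w=13 kN/m over full span:
  y_1 = -wx²(L-x)²/(24EI) = -13·4²·(16-4)²/(24·100000) = -39/3125 m
Load 2 — triangular load w₀=17 kN/m (0→w₀ over full span):
  y_2 = -w₀x²(L-x)²(x+2L)/(120LEI) = -17·4²·(16-4)²·(4+2·16)/(120·16·100000) = -459/62500 m
Load 3 — applied couple M₀=10 kN·m at a=16/3 m (b=L-a=32/3):
  y_3 = (R_Ax³/6 - M_Ax²/2)/EI  [x≤a] with R_A=5/6, M_A=0 = ((5/6)·4³/6 - 0·4²/2)/100000 = 1/11250 m
Superposition: y = Σ y_i = -11101/562500 m ≈ -0.019735 m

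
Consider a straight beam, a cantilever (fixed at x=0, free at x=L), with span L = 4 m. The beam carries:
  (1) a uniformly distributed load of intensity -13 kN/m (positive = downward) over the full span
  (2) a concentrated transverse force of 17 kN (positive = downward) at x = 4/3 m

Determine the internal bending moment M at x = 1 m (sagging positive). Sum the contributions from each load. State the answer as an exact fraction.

M(1) = 317/6 kN·m

Load 1 — uniform load w=-13 kN/m over full span:
  M_1 = -w(L-x)²/2 = -(-13)·(4-1)²/2 = 117/2 kN·m
Load 2 — point force P=17 kN at a=4/3 m (b=L-a=8/3):
  M_2 = -P(a-x)  [x≤a] = -17·((4/3)-1) = -17/3 kN·m
Superposition: M = Σ M_i = 317/6 kN·m ≈ 52.833333 kN·m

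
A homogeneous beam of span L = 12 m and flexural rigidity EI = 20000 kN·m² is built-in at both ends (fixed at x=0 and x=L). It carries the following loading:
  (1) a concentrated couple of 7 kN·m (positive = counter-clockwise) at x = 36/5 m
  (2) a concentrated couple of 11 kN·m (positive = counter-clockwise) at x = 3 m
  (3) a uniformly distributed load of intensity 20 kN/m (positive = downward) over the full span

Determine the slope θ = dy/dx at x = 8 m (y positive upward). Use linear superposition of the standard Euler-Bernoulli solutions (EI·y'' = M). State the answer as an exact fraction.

Load 1 — applied couple M₀=7 kN·m at a=36/5 m (b=L-a=24/5):
  θ_1 = (R_Ax²/2 - M_Ax - M₀(x-a))/EI  [x>a] with R_A=21/25, M_A=56/25 = ((21/25)·8²/2 - (56/25)·8 - 7·(8-(36/5)))/20000 = 21/125000 rad
Load 2 — applied couple M₀=11 kN·m at a=3 m (b=L-a=9):
  θ_2 = (R_Ax²/2 - M_Ax - M₀(x-a))/EI  [x>a] with R_A=33/32, M_A=-33/16 = ((33/32)·8²/2 - (-33/16)·8 - 11·(8-3))/20000 = -11/40000 rad
Load 3 — uniform load w=20 kN/m over full span:
  θ_3 = -wx(L-x)(L-2x)/(12EI) = -20·8·(12-8)·(12-2·8)/(12·20000) = 4/375 rad
Superposition: θ = Σ θ_i = 31679/3000000 rad ≈ 0.010560 rad

θ(8) = 31679/3000000 rad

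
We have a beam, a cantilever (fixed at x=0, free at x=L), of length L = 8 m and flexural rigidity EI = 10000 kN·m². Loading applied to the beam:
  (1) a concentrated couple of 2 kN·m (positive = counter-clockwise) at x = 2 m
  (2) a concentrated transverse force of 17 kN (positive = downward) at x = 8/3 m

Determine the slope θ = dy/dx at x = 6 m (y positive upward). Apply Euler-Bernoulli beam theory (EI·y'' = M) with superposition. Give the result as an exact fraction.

θ(6) = -127/22500 rad

Load 1 — applied couple M₀=2 kN·m at a=2 m (b=L-a=6):
  θ_1 = M₀a/EI  [x>a] = 2·2/10000 = 1/2500 rad
Load 2 — point force P=17 kN at a=8/3 m (b=L-a=16/3):
  θ_2 = -Pa²/(2EI)  [x>a] = -17·(8/3)²/(2·10000) = -34/5625 rad
Superposition: θ = Σ θ_i = -127/22500 rad ≈ -0.005644 rad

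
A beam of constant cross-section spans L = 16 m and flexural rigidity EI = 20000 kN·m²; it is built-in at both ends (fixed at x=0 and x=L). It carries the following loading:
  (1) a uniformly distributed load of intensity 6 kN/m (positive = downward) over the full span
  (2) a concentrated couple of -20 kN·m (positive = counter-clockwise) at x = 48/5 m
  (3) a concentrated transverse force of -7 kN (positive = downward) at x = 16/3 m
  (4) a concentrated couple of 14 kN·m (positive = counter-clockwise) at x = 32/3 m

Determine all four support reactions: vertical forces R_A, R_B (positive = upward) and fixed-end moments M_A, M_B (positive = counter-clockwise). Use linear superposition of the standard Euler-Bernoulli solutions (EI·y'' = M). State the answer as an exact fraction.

R_A = 11389/270 kN, M_A = 14806/135 kN·m, R_B = 12641/270 kN, M_B = -16484/135 kN·m

Load 1 — uniform load w=6 kN/m over full span:
  R_A = wL/2 = 6·16/2 = 48 kN
  M_A = wL²/12 = 6·16²/12 = 128 kN·m
  R_B = wL/2 = 6·16/2 = 48 kN
  M_B = -wL²/12 = -6·16²/12 = -128 kN·m
Load 2 — applied couple M₀=-20 kN·m at a=48/5 m (b=L-a=32/5):
  R_A = 6M₀ab/L³ = 6·(-20)·(48/5)·(32/5)/16³ = -9/5 kN
  M_A = M₀b(2a-b)/L² = (-20)·(32/5)·(2·(48/5)-(32/5))/16² = -32/5 kN·m
  R_B = -6M₀ab/L³ = -6·(-20)·(48/5)·(32/5)/16³ = 9/5 kN
  M_B = M₀a(2b-a)/L² = (-20)·(48/5)·(2·(32/5)-(48/5))/16² = -12/5 kN·m
Load 3 — point force P=-7 kN at a=16/3 m (b=L-a=32/3):
  R_A = Pb²(3a+b)/L³ = (-7)·(32/3)²·(3·(16/3)+(32/3))/16³ = -140/27 kN
  M_A = Pab²/L² = (-7)·(16/3)·(32/3)²/16² = -448/27 kN·m
  R_B = Pa²(a+3b)/L³ = (-7)·(16/3)²·((16/3)+3·(32/3))/16³ = -49/27 kN
  M_B = -Pa²b/L² = -(-7)·(16/3)²·(32/3)/16² = 224/27 kN·m
Load 4 — applied couple M₀=14 kN·m at a=32/3 m (b=L-a=16/3):
  R_A = 6M₀ab/L³ = 6·14·(32/3)·(16/3)/16³ = 7/6 kN
  M_A = M₀b(2a-b)/L² = 14·(16/3)·(2·(32/3)-(16/3))/16² = 14/3 kN·m
  R_B = -6M₀ab/L³ = -6·14·(32/3)·(16/3)/16³ = -7/6 kN
  M_B = M₀a(2b-a)/L² = 14·(32/3)·(2·(16/3)-(32/3))/16² = 0 kN·m
Superposition: R_A = 11389/270 kN, M_A = 14806/135 kN·m, R_B = 12641/270 kN, M_B = -16484/135 kN·m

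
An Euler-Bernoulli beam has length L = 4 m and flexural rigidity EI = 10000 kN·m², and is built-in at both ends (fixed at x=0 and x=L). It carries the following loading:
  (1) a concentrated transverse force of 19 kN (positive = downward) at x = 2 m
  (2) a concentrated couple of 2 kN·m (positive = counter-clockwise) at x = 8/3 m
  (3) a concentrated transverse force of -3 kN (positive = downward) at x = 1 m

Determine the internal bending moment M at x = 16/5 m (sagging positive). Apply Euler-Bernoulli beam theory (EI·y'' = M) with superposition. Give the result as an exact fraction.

Load 1 — point force P=19 kN at a=2 m (b=L-a=2):
  M_1 = Pa²(a+3b)(L-x)/L³ - Pa²b/L²  [x>a] = 19·2²·(2+3·2)·(4-(16/5))/4³ - 19·2²·2/4² = -19/10 kN·m
Load 2 — applied couple M₀=2 kN·m at a=8/3 m (b=L-a=4/3):
  M_2 = R_Ax - M_A - M₀  [x>a] with R_A=2/3, M_A=2/3 = (2/3)·(16/5) - (2/3) - 2 = -8/15 kN·m
Load 3 — point force P=-3 kN at a=1 m (b=L-a=3):
  M_3 = Pa²(a+3b)(L-x)/L³ - Pa²b/L²  [x>a] = (-3)·1²·(1+3·3)·(4-(16/5))/4³ - (-3)·1²·3/4² = 3/16 kN·m
Superposition: M = Σ M_i = -539/240 kN·m ≈ -2.245833 kN·m

M(16/5) = -539/240 kN·m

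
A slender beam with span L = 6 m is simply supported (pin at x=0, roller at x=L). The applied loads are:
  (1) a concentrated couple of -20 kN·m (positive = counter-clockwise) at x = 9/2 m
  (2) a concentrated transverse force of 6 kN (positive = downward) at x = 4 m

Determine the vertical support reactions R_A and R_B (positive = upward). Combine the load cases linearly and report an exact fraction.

R_A = -4/3 kN, R_B = 22/3 kN

Load 1 — applied couple M₀=-20 kN·m at a=9/2 m (b=L-a=3/2):
  R_A = M₀/L = (-20)/6 = -10/3 kN
  R_B = -M₀/L = -(-20)/6 = 10/3 kN
Load 2 — point force P=6 kN at a=4 m (b=L-a=2):
  R_A = Pb/L = 6·2/6 = 2 kN
  R_B = Pa/L = 6·4/6 = 4 kN
Superposition: R_A = -4/3 kN, R_B = 22/3 kN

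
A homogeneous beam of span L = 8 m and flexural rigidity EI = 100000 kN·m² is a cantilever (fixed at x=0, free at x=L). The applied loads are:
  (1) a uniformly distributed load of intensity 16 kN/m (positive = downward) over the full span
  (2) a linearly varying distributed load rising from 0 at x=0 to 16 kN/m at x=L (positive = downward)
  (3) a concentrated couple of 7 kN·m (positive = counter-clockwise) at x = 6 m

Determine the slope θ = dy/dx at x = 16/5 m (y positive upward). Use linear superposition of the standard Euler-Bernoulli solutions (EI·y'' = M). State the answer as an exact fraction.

Load 1 — uniform load w=16 kN/m over full span:
  θ_1 = -wx(x²-3Lx+3L²)/(6EI) = -16·(16/5)·((16/5)²-3·8·(16/5)+3·8²)/(6·100000) = -12544/1171875 rad
Load 2 — triangular load w₀=16 kN/m (0→w₀ over full span):
  θ_2 = (w₀Lx²/4-w₀L²x/3-w₀x⁴/(24L))/EI = (16·8·(16/5)²/4-16·8²·(16/5)/3-16·(16/5)⁴/(24·8))/100000 = -15104/1953125 rad
Load 3 — applied couple M₀=7 kN·m at a=6 m (b=L-a=2):
  θ_3 = M₀x/EI  [x≤a] = 7·(16/5)/100000 = 7/31250 rad
Superposition: θ = Σ θ_i = -213439/11718750 rad ≈ -0.018213 rad

θ(16/5) = -213439/11718750 rad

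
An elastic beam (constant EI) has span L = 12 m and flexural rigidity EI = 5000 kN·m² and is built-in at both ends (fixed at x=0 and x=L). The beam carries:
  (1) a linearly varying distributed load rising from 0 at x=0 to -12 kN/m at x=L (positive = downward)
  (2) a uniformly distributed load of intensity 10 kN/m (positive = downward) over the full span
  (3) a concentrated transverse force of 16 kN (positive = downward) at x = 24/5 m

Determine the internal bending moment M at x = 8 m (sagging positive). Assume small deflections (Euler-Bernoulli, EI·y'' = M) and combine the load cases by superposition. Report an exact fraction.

Load 1 — triangular load w₀=-12 kN/m (0→w₀ over full span):
  M_1 = 3w₀Lx/20 - w₀L²/30 - w₀x³/(6L) = 3·(-12)·12·8/20 - (-12)·12²/30 - (-12)·8³/(6·12) = -448/15 kN·m
Load 2 — uniform load w=10 kN/m over full span:
  M_2 = wLx/2 - wL²/12 - wx²/2 = 10·12·8/2 - 10·12²/12 - 10·8²/2 = 40 kN·m
Load 3 — point force P=16 kN at a=24/5 m (b=L-a=36/5):
  M_3 = Pa²(a+3b)(L-x)/L³ - Pa²b/L²  [x>a] = 16·(24/5)²·((24/5)+3·(36/5))·(12-8)/12³ - 16·(24/5)²·(36/5)/12² = 512/125 kN·m
Superposition: M = Σ M_i = 5336/375 kN·m ≈ 14.229333 kN·m

M(8) = 5336/375 kN·m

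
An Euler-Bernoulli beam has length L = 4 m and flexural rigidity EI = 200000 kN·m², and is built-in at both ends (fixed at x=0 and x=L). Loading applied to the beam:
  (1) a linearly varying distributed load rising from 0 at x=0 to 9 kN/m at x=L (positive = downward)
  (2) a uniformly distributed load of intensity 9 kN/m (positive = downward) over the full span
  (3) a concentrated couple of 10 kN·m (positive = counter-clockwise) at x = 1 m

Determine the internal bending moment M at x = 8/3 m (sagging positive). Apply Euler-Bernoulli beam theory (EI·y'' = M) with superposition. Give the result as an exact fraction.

M(8/3) = 2111/360 kN·m

Load 1 — triangular load w₀=9 kN/m (0→w₀ over full span):
  M_1 = 3w₀Lx/20 - w₀L²/30 - w₀x³/(6L) = 3·9·4·(8/3)/20 - 9·4²/30 - 9·(8/3)³/(6·4) = 112/45 kN·m
Load 2 — uniform load w=9 kN/m over full span:
  M_2 = wLx/2 - wL²/12 - wx²/2 = 9·4·(8/3)/2 - 9·4²/12 - 9·(8/3)²/2 = 4 kN·m
Load 3 — applied couple M₀=10 kN·m at a=1 m (b=L-a=3):
  M_3 = R_Ax - M_A - M₀  [x>a] with R_A=45/16, M_A=-15/8 = (45/16)·(8/3) - (-15/8) - 10 = -5/8 kN·m
Superposition: M = Σ M_i = 2111/360 kN·m ≈ 5.863889 kN·m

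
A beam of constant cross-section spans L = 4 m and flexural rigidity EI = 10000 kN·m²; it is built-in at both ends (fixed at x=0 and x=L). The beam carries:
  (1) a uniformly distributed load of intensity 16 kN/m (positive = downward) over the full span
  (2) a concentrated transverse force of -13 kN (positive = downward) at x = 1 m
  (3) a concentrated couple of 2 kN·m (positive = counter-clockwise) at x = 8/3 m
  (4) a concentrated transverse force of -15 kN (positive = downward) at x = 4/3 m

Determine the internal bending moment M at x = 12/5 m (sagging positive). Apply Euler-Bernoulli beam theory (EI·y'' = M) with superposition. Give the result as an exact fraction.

Load 1 — uniform load w=16 kN/m over full span:
  M_1 = wLx/2 - wL²/12 - wx²/2 = 16·4·(12/5)/2 - 16·4²/12 - 16·(12/5)²/2 = 704/75 kN·m
Load 2 — point force P=-13 kN at a=1 m (b=L-a=3):
  M_2 = Pa²(a+3b)(L-x)/L³ - Pa²b/L²  [x>a] = (-13)·1²·(1+3·3)·(4-(12/5))/4³ - (-13)·1²·3/4² = -13/16 kN·m
Load 3 — applied couple M₀=2 kN·m at a=8/3 m (b=L-a=4/3):
  M_3 = R_Ax - M_A  [x≤a] with R_A=2/3, M_A=2/3 = (2/3)·(12/5) - (2/3) = 14/15 kN·m
Load 4 — point force P=-15 kN at a=4/3 m (b=L-a=8/3):
  M_4 = Pa²(a+3b)(L-x)/L³ - Pa²b/L²  [x>a] = (-15)·(4/3)²·((4/3)+3·(8/3))·(4-(12/5))/4³ - (-15)·(4/3)²·(8/3)/4² = -16/9 kN·m
Superposition: M = Σ M_i = 27827/3600 kN·m ≈ 7.729722 kN·m

M(12/5) = 27827/3600 kN·m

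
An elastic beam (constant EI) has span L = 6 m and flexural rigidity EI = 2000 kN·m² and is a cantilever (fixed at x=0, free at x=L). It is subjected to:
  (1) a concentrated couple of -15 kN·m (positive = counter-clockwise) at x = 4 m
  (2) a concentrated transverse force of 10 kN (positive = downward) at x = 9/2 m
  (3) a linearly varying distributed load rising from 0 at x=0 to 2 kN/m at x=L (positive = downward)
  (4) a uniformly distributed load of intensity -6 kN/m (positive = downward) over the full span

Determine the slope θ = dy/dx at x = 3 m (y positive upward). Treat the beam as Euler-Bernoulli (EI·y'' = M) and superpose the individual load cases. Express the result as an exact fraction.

Load 1 — applied couple M₀=-15 kN·m at a=4 m (b=L-a=2):
  θ_1 = M₀x/EI  [x≤a] = (-15)·3/2000 = -9/400 rad
Load 2 — point force P=10 kN at a=9/2 m (b=L-a=3/2):
  θ_2 = -Px(2a-x)/(2EI)  [x≤a] = -10·3·(2·(9/2)-3)/(2·2000) = -9/200 rad
Load 3 — triangular load w₀=2 kN/m (0→w₀ over full span):
  θ_3 = (w₀Lx²/4-w₀L²x/3-w₀x⁴/(24L))/EI = (2·6·3²/4-2·6²·3/3-2·3⁴/(24·6))/2000 = -369/16000 rad
Load 4 — uniform load w=-6 kN/m over full span:
  θ_4 = -wx(x²-3Lx+3L²)/(6EI) = -(-6)·3·(3²-3·6·3+3·6²)/(6·2000) = 189/2000 rad
Superposition: θ = Σ θ_i = 63/16000 rad ≈ 0.003938 rad

θ(3) = 63/16000 rad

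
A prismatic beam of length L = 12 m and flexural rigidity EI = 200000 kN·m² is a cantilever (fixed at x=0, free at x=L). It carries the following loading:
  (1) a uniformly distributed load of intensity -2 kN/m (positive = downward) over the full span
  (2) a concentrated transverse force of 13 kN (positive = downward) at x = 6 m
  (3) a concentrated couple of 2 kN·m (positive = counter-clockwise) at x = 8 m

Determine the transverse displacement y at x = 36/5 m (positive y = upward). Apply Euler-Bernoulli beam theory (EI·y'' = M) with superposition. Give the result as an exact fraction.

Load 1 — uniform load w=-2 kN/m over full span:
  y_1 = -wx²(x²-4Lx+6L²)/(24EI) = -(-2)·(36/5)²·((36/5)²-4·12·(36/5)+6·12²)/(24·200000) = 24057/1953125 m
Load 2 — point force P=13 kN at a=6 m (b=L-a=6):
  y_2 = -Pa²(3x-a)/(6EI)  [x>a] = -13·6²·(3·(36/5)-6)/(6·200000) = -1521/250000 m
Load 3 — applied couple M₀=2 kN·m at a=8 m (b=L-a=4):
  y_3 = M₀x²/(2EI)  [x≤a] = 2·(36/5)²/(2·200000) = 81/312500 m
Superposition: y = Σ y_i = 202887/31250000 m ≈ 0.006492 m

y(36/5) = 202887/31250000 m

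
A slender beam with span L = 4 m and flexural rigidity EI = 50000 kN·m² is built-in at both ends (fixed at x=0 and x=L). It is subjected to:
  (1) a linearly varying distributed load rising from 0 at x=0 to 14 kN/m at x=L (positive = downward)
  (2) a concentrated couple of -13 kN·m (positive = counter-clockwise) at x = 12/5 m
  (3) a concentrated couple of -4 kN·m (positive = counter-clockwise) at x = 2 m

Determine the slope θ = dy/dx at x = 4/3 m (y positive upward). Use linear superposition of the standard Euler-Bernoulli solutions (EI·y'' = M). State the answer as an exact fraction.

θ(4/3) = -1187/37968750 rad

Load 1 — triangular load w₀=14 kN/m (0→w₀ over full span):
  θ_1 = -w₀(2x(L-x)(L-2x)(x+2L)+x²(L-x)²)/(120LEI) = -14·(2·(4/3)·(4-(4/3))·(4-2·(4/3))·((4/3)+2·4)+(4/3)²·(4-(4/3))²)/(120·4·50000) = -224/3796875 rad
Load 2 — applied couple M₀=-13 kN·m at a=12/5 m (b=L-a=8/5):
  θ_2 = (R_Ax²/2 - M_Ax)/EI  [x≤a] with R_A=-117/25, M_A=-104/25 = ((-117/25)·(4/3)²/2 - (-104/25)·(4/3))/50000 = 13/468750 rad
Load 3 — applied couple M₀=-4 kN·m at a=2 m (b=L-a=2):
  θ_3 = (R_Ax²/2 - M_Ax)/EI  [x≤a] with R_A=-3/2, M_A=-1 = ((-3/2)·(4/3)²/2 - (-1)·(4/3))/50000 = 0 rad
Superposition: θ = Σ θ_i = -1187/37968750 rad ≈ -0.000031 rad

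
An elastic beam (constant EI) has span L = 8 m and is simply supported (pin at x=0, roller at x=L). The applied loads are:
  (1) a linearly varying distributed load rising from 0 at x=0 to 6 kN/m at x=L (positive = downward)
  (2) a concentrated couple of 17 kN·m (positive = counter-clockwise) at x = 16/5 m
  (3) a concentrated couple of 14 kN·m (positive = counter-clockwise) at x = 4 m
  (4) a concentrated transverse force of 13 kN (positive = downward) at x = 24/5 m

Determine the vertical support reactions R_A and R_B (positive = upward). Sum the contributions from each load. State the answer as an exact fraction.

Load 1 — triangular load w₀=6 kN/m (0→w₀ over full span):
  R_A = w₀L/6 = 6·8/6 = 8 kN
  R_B = w₀L/3 = 6·8/3 = 16 kN
Load 2 — applied couple M₀=17 kN·m at a=16/5 m (b=L-a=24/5):
  R_A = M₀/L = 17/8 kN
  R_B = -M₀/L = -17/8 kN
Load 3 — applied couple M₀=14 kN·m at a=4 m (b=L-a=4):
  R_A = M₀/L = 14/8 = 7/4 kN
  R_B = -M₀/L = -14/8 = -7/4 kN
Load 4 — point force P=13 kN at a=24/5 m (b=L-a=16/5):
  R_A = Pb/L = 13·(16/5)/8 = 26/5 kN
  R_B = Pa/L = 13·(24/5)/8 = 39/5 kN
Superposition: R_A = 683/40 kN, R_B = 797/40 kN

R_A = 683/40 kN, R_B = 797/40 kN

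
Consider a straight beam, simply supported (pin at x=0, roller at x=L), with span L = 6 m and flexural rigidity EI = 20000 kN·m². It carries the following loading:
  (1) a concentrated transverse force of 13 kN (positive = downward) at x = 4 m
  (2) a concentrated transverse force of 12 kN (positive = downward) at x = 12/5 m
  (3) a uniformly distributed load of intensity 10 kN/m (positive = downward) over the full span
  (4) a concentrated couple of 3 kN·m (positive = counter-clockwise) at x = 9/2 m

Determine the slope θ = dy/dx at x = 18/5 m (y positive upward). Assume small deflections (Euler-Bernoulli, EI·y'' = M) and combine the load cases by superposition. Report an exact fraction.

θ(18/5) = 770029/360000000 rad

Load 1 — point force P=13 kN at a=4 m (b=L-a=2):
  θ_1 = -Pb(L²-b²-3x²)/(6LEI)  [x≤a] = -13·2·(6²-2²-3·(18/5)²)/(6·6·20000) = 559/2250000 rad
Load 2 — point force P=12 kN at a=12/5 m (b=L-a=18/5):
  θ_2 = -Pa(2L²-6Lx+3x²+a²)/(6LEI)  [x>a] = -12·(12/5)·(2·6²-6·6·(18/5)+3·(18/5)²+(12/5)²)/(6·6·20000) = 81/156250 rad
Load 3 — uniform load w=10 kN/m over full span:
  θ_3 = -w(L³-6Lx²+4x³)/(24EI) = -10·(6³-6·6·(18/5)²+4·(18/5)³)/(24·20000) = 333/250000 rad
Load 4 — applied couple M₀=3 kN·m at a=9/2 m (b=L-a=3/2):
  θ_4 = (M₀x²/(2L)+C₁)/EI  [x≤a] with C₁=M₀(3b²-L²)/(6L)=-39/16 = (3·(18/5)²/(2·6)+(-39/16))/20000 = 321/8000000 rad
Superposition: θ = Σ θ_i = 770029/360000000 rad ≈ 0.002139 rad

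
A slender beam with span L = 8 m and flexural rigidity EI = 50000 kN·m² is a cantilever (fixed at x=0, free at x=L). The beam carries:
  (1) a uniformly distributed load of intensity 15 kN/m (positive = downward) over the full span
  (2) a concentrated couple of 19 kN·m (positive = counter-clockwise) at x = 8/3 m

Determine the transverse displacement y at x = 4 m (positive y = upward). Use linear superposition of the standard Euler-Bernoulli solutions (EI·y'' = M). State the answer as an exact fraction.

y(4) = -1454/28125 m

Load 1 — uniform load w=15 kN/m over full span:
  y_1 = -wx²(x²-4Lx+6L²)/(24EI) = -15·4²·(4²-4·8·4+6·8²)/(24·50000) = -34/625 m
Load 2 — applied couple M₀=19 kN·m at a=8/3 m (b=L-a=16/3):
  y_2 = M₀a(2x-a)/(2EI)  [x>a] = 19·(8/3)·(2·4-(8/3))/(2·50000) = 76/28125 m
Superposition: y = Σ y_i = -1454/28125 m ≈ -0.051698 m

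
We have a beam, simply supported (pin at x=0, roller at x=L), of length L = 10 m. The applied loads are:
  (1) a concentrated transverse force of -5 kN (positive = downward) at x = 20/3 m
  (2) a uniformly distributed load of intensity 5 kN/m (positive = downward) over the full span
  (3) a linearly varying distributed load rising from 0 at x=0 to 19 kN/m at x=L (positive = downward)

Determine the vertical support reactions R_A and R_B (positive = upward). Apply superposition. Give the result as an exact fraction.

R_A = 55 kN, R_B = 85 kN

Load 1 — point force P=-5 kN at a=20/3 m (b=L-a=10/3):
  R_A = Pb/L = (-5)·(10/3)/10 = -5/3 kN
  R_B = Pa/L = (-5)·(20/3)/10 = -10/3 kN
Load 2 — uniform load w=5 kN/m over full span:
  R_A = wL/2 = 5·10/2 = 25 kN
  R_B = wL/2 = 5·10/2 = 25 kN
Load 3 — triangular load w₀=19 kN/m (0→w₀ over full span):
  R_A = w₀L/6 = 19·10/6 = 95/3 kN
  R_B = w₀L/3 = 19·10/3 = 190/3 kN
Superposition: R_A = 55 kN, R_B = 85 kN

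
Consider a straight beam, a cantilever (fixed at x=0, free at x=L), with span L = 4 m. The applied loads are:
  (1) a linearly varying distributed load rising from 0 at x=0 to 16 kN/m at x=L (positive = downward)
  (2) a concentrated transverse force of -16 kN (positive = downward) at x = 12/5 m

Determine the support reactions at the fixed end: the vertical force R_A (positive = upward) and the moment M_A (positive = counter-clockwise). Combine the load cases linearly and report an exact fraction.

R_A = 16 kN, M_A = 704/15 kN·m

Load 1 — triangular load w₀=16 kN/m (0→w₀ over full span):
  R_A = w₀L/2 = 16·4/2 = 32 kN
  M_A = w₀L²/3 = 16·4²/3 = 256/3 kN·m
Load 2 — point force P=-16 kN at a=12/5 m (b=L-a=8/5):
  R_A = P = (-16) = -16 kN
  M_A = Pa = (-16)·(12/5) = -192/5 kN·m
Superposition: R_A = 16 kN, M_A = 704/15 kN·m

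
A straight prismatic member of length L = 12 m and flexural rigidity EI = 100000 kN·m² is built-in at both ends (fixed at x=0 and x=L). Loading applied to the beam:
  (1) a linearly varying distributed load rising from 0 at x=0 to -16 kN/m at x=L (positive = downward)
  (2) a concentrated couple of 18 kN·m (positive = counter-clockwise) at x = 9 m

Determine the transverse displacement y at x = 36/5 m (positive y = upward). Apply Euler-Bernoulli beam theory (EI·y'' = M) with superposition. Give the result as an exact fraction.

y(36/5) = 5831757/1562500000 m

Load 1 — triangular load w₀=-16 kN/m (0→w₀ over full span):
  y_1 = -w₀x²(L-x)²(x+2L)/(120LEI) = -(-16)·(36/5)²·(12-(36/5))²·((36/5)+2·12)/(120·12·100000) = 202176/48828125 m
Load 2 — applied couple M₀=18 kN·m at a=9 m (b=L-a=3):
  y_2 = (R_Ax³/6 - M_Ax²/2)/EI  [x≤a] with R_A=27/16, M_A=45/8 = ((27/16)·(36/5)³/6 - (45/8)·(36/5)²/2)/100000 = -5103/12500000 m
Superposition: y = Σ y_i = 5831757/1562500000 m ≈ 0.003732 m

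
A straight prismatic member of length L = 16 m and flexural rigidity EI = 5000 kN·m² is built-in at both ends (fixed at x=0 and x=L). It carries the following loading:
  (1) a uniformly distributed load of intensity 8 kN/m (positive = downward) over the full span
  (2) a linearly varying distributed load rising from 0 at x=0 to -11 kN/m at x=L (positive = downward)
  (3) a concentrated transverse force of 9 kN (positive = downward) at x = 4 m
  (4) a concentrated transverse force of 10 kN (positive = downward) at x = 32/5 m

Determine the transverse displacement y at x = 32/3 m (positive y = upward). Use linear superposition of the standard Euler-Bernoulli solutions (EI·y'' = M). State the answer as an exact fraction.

y(32/3) = -1087972/11390625 m

Load 1 — uniform load w=8 kN/m over full span:
  y_1 = -wx²(L-x)²/(24EI) = -8·(32/3)²·(16-(32/3))²/(24·5000) = -32768/151875 m
Load 2 — triangular load w₀=-11 kN/m (0→w₀ over full span):
  y_2 = -w₀x²(L-x)²(x+2L)/(120LEI) = -(-11)·(32/3)²·(16-(32/3))²·((32/3)+2·16)/(120·16·5000) = 360448/2278125 m
Load 3 — point force P=9 kN at a=4 m (b=L-a=12):
  y_3 = -Pa²(L-x)²(3bL-(3b+a)(L-x))/(6L³EI)  [x>a] = -9·4²·(16-(32/3))²·(3·12·16-(3·12+4)·(16-(32/3)))/(6·16³·5000) = -68/5625 m
Load 4 — point force P=10 kN at a=32/5 m (b=L-a=48/5):
  y_4 = -Pa²(L-x)²(3bL-(3b+a)(L-x))/(6L³EI)  [x>a] = -10·(32/5)²·(16-(32/3))²·(3·(48/5)·16-(3·(48/5)+(32/5))·(16-(32/3)))/(6·16³·5000) = -32768/1265625 m
Superposition: y = Σ y_i = -1087972/11390625 m ≈ -0.095515 m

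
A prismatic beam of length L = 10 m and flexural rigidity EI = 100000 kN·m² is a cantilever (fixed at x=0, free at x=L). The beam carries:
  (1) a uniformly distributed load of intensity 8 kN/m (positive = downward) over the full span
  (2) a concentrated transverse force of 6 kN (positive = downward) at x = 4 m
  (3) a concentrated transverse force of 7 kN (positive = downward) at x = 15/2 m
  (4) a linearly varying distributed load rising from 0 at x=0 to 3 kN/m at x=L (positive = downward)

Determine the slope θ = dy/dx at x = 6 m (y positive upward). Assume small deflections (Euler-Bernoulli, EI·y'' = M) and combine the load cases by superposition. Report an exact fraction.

θ(6) = -2289/125000 rad

Load 1 — uniform load w=8 kN/m over full span:
  θ_1 = -wx(x²-3Lx+3L²)/(6EI) = -8·6·(6²-3·10·6+3·10²)/(6·100000) = -39/3125 rad
Load 2 — point force P=6 kN at a=4 m (b=L-a=6):
  θ_2 = -Pa²/(2EI)  [x>a] = -6·4²/(2·100000) = -3/6250 rad
Load 3 — point force P=7 kN at a=15/2 m (b=L-a=5/2):
  θ_3 = -Px(2a-x)/(2EI)  [x≤a] = -7·6·(2·(15/2)-6)/(2·100000) = -189/100000 rad
Load 4 — triangular load w₀=3 kN/m (0→w₀ over full span):
  θ_4 = (w₀Lx²/4-w₀L²x/3-w₀x⁴/(24L))/EI = (3·10·6²/4-3·10²·6/3-3·6⁴/(24·10))/100000 = -1731/500000 rad
Superposition: θ = Σ θ_i = -2289/125000 rad ≈ -0.018312 rad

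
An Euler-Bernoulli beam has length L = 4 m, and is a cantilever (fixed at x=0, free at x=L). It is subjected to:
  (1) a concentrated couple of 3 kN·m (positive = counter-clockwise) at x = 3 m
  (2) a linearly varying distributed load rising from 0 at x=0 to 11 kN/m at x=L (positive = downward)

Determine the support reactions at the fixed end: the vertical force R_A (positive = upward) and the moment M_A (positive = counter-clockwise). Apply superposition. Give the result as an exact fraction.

R_A = 22 kN, M_A = 167/3 kN·m

Load 1 — applied couple M₀=3 kN·m at a=3 m (b=L-a=1):
  R_A = 0 kN
  M_A = -M₀ = -3 kN·m
Load 2 — triangular load w₀=11 kN/m (0→w₀ over full span):
  R_A = w₀L/2 = 11·4/2 = 22 kN
  M_A = w₀L²/3 = 11·4²/3 = 176/3 kN·m
Superposition: R_A = 22 kN, M_A = 167/3 kN·m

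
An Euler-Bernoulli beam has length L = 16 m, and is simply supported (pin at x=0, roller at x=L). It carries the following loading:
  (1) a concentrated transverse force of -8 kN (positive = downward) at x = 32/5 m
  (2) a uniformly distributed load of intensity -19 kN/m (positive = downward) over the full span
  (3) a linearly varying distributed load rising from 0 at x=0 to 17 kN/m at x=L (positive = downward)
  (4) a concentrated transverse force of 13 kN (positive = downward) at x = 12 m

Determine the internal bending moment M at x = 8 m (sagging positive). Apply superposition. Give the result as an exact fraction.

M(8) = -1678/5 kN·m

Load 1 — point force P=-8 kN at a=32/5 m (b=L-a=48/5):
  M_1 = Pa(L-x)/L  [x>a] = (-8)·(32/5)·(16-8)/16 = -128/5 kN·m
Load 2 — uniform load w=-19 kN/m over full span:
  M_2 = wx(L-x)/2 = (-19)·8·(16-8)/2 = -608 kN·m
Load 3 — triangular load w₀=17 kN/m (0→w₀ over full span):
  M_3 = w₀Lx/6 - w₀x³/(6L) = 17·16·8/6 - 17·8³/(6·16) = 272 kN·m
Load 4 — point force P=13 kN at a=12 m (b=L-a=4):
  M_4 = Pbx/L  [x≤a] = 13·4·8/16 = 26 kN·m
Superposition: M = Σ M_i = -1678/5 kN·m ≈ -335.600000 kN·m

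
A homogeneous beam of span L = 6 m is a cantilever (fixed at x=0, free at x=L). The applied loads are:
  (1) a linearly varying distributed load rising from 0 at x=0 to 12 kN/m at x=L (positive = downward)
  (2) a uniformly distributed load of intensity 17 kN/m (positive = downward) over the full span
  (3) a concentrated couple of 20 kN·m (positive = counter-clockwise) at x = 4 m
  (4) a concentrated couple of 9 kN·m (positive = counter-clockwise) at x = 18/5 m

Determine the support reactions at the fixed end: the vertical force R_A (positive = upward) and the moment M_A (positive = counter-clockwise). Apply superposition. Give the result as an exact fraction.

Load 1 — triangular load w₀=12 kN/m (0→w₀ over full span):
  R_A = w₀L/2 = 12·6/2 = 36 kN
  M_A = w₀L²/3 = 12·6²/3 = 144 kN·m
Load 2 — uniform load w=17 kN/m over full span:
  R_A = wL = 17·6 = 102 kN
  M_A = wL²/2 = 17·6²/2 = 306 kN·m
Load 3 — applied couple M₀=20 kN·m at a=4 m (b=L-a=2):
  R_A = 0 kN
  M_A = -M₀ = -20 kN·m
Load 4 — applied couple M₀=9 kN·m at a=18/5 m (b=L-a=12/5):
  R_A = 0 kN
  M_A = -M₀ = -9 kN·m
Superposition: R_A = 138 kN, M_A = 421 kN·m

R_A = 138 kN, M_A = 421 kN·m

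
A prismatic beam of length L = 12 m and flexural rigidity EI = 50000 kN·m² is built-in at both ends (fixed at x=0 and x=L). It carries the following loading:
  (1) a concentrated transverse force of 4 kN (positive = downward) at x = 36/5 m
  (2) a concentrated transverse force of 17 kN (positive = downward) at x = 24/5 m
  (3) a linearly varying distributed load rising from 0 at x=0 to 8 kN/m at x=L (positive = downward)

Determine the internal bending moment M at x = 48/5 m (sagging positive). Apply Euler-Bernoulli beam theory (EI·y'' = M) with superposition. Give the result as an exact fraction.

Load 1 — point force P=4 kN at a=36/5 m (b=L-a=24/5):
  M_1 = Pa²(a+3b)(L-x)/L³ - Pa²b/L²  [x>a] = 4·(36/5)²·((36/5)+3·(24/5))·(12-(48/5))/12³ - 4·(36/5)²·(24/5)/12² = -432/625 kN·m
Load 2 — point force P=17 kN at a=24/5 m (b=L-a=36/5):
  M_2 = Pa²(a+3b)(L-x)/L³ - Pa²b/L²  [x>a] = 17·(24/5)²·((24/5)+3·(36/5))·(12-(48/5))/12³ - 17·(24/5)²·(36/5)/12² = -3264/625 kN·m
Load 3 — triangular load w₀=8 kN/m (0→w₀ over full span):
  M_3 = 3w₀Lx/20 - w₀L²/30 - w₀x³/(6L) = 3·8·12·(48/5)/20 - 8·12²/30 - 8·(48/5)³/(6·12) = 192/125 kN·m
Superposition: M = Σ M_i = -2736/625 kN·m ≈ -4.377600 kN·m

M(48/5) = -2736/625 kN·m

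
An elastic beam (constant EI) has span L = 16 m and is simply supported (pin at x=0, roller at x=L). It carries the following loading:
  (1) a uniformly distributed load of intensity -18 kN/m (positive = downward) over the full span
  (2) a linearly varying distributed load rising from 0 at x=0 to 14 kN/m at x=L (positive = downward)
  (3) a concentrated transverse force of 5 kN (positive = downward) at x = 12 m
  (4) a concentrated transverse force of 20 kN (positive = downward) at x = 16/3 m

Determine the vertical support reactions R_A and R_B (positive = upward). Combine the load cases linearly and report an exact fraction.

R_A = -1105/12 kN, R_B = -707/12 kN

Load 1 — uniform load w=-18 kN/m over full span:
  R_A = wL/2 = (-18)·16/2 = -144 kN
  R_B = wL/2 = (-18)·16/2 = -144 kN
Load 2 — triangular load w₀=14 kN/m (0→w₀ over full span):
  R_A = w₀L/6 = 14·16/6 = 112/3 kN
  R_B = w₀L/3 = 14·16/3 = 224/3 kN
Load 3 — point force P=5 kN at a=12 m (b=L-a=4):
  R_A = Pb/L = 5·4/16 = 5/4 kN
  R_B = Pa/L = 5·12/16 = 15/4 kN
Load 4 — point force P=20 kN at a=16/3 m (b=L-a=32/3):
  R_A = Pb/L = 20·(32/3)/16 = 40/3 kN
  R_B = Pa/L = 20·(16/3)/16 = 20/3 kN
Superposition: R_A = -1105/12 kN, R_B = -707/12 kN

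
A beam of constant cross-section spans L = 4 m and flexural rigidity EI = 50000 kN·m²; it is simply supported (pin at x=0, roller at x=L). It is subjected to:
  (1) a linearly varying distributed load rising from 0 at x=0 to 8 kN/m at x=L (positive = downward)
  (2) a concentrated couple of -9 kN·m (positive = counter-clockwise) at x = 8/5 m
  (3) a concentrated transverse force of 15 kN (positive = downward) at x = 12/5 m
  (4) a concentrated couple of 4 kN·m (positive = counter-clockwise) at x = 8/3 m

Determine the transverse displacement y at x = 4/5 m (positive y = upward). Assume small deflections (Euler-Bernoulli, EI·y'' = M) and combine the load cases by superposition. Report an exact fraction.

y(4/5) = -345721/878906250 m

Load 1 — triangular load w₀=8 kN/m (0→w₀ over full span):
  y_1 = -w₀x(7L⁴-10L²x²+3x⁴)/(360LEI) = -8·(4/5)·(7·4⁴-10·4²·(4/5)²+3·(4/5)⁴)/(360·4·50000) = -22016/146484375 m
Load 2 — applied couple M₀=-9 kN·m at a=8/5 m (b=L-a=12/5):
  y_2 = (M₀x³/(6L)+C₁x)/EI  [x≤a] with C₁=M₀(3b²-L²)/(6L)=-12/25 = ((-9)·(4/5)³/(6·4)+(-12/25)·(4/5))/50000 = -9/781250 m
Load 3 — point force P=15 kN at a=12/5 m (b=L-a=8/5):
  y_3 = -Pbx(L²-b²-x²)/(6LEI)  [x≤a] = -15·(8/5)·(4/5)·(4²-(8/5)²-(4/5)²)/(6·4·50000) = -16/78125 m
Load 4 — applied couple M₀=4 kN·m at a=8/3 m (b=L-a=4/3):
  y_4 = (M₀x³/(6L)+C₁x)/EI  [x≤a] with C₁=M₀(3b²-L²)/(6L)=-16/9 = (4·(4/5)³/(6·4)+(-16/9)·(4/5))/50000 = -94/3515625 m
Superposition: y = Σ y_i = -345721/878906250 m ≈ -0.000393 m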